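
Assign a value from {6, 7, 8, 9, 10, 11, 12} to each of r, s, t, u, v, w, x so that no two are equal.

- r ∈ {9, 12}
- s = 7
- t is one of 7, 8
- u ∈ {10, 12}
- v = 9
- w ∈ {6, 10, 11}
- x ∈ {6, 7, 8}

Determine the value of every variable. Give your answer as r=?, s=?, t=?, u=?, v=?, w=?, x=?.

r=12, s=7, t=8, u=10, v=9, w=11, x=6

s's domain is down to {7}, so s = 7. Remove 7 from t, x.
That leaves t = 8. Strike 8 from x.
v's domain is down to {9}, so v = 9. So r can't be 9.
x's domain is down to {6}, so x = 6. So w can't be 6.
r must be 12 (only option left). Remove 12 from u.
u's domain is down to {10}, so u = 10. Strike 10 from w.
w must be 11 (only option left).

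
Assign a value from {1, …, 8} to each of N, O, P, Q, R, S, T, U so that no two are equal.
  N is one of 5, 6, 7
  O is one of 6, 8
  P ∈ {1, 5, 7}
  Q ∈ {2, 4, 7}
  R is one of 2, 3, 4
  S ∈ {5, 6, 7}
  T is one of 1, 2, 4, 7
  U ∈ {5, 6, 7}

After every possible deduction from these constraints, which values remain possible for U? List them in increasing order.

5, 6, 7

The 8 variables draw from only 8 values {1, 2, 3, 4, 5, 6, 7, 8}, so each is used; only R can be 3, hence R = 3.
The 7 still-open variables together cover exactly {1, 2, 4, 5, 6, 7, 8} — 7 values for 7 variables — and 8 appears only in O's list, so O = 8.
N, S, U between them cover only {5, 6, 7} — a naked triple. Remove those values from P, Q, T.
P has just one choice, so P = 1. Eliminate 1 elsewhere: T.
No further eliminations apply; U can still be any of 5, 6, 7.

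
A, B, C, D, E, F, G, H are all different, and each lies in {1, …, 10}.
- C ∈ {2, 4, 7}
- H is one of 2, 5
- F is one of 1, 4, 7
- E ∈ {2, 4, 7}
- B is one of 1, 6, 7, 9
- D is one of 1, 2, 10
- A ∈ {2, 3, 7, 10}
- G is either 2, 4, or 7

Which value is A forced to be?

C, E, G between them cover only {2, 4, 7} — a naked triple. Remove those values from A, B, D, F, H.
F's domain is down to {1}, so F = 1. Remove 1 from B, D.
H has just one choice, so H = 5.
D must be 10 (only option left). Eliminate 10 elsewhere: A.
So A = 3.

3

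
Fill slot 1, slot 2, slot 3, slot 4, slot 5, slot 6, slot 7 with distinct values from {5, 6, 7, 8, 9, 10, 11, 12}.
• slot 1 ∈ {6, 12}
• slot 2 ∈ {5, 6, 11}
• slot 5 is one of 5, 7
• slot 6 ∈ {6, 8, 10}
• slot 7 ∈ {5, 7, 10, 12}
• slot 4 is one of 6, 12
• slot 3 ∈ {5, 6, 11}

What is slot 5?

7

Among the 7 variables, 8 fits only slot 6 (and all 7 values in {5, 6, 7, 8, 10, 11, 12} must be used), so slot 6 = 8.
The 6 still-open variables draw from only 6 values {5, 6, 7, 10, 11, 12}, so each is used; only slot 7 can be 10, hence slot 7 = 10.
Among the 5 still-open variables, 7 fits only slot 5 (and all 5 values in {5, 6, 7, 11, 12} must be used), so slot 5 = 7.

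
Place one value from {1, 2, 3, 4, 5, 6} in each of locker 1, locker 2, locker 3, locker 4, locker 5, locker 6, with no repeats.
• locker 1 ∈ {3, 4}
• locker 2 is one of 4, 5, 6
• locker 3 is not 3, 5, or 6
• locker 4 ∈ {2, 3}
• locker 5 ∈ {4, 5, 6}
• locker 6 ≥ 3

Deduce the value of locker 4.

Among the 6 variables, 1 fits only locker 3 (and all 6 values in {1, 2, 3, 4, 5, 6} must be used), so locker 3 = 1.
The 5 still-open variables together cover exactly {2, 3, 4, 5, 6} — 5 values for 5 variables — and 2 appears only in locker 4's list, so locker 4 = 2.

2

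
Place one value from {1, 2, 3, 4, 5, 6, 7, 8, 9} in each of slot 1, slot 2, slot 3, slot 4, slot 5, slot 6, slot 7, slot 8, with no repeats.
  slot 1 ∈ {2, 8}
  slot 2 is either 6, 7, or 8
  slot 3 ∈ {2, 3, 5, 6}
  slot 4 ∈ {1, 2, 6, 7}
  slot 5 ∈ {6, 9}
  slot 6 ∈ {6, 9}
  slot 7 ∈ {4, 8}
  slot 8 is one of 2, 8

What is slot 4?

1

The 2 variables slot 1 and slot 8 are confined to {2, 8}, which locks those values in; drop them from slot 2, slot 3, slot 4, slot 7.
slot 7 must be 4 (only option left).
slot 5 and slot 6 share exactly the 2 values {6, 9}; by pigeonhole those values go to them, so strike 6, 9 from slot 2, slot 3, slot 4.
That leaves slot 2 = 7. Eliminate 7 elsewhere: slot 4.
So slot 4 = 1.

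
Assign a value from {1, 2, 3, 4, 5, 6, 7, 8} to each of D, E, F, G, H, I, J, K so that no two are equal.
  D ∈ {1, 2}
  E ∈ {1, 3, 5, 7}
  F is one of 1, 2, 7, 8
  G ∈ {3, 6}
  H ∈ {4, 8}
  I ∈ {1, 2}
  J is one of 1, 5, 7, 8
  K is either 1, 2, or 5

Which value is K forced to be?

5

The 8 variables draw from only 8 values {1, 2, 3, 4, 5, 6, 7, 8}, so each is used; only H can be 4, hence H = 4.
The 7 still-open variables draw from only 7 values {1, 2, 3, 5, 6, 7, 8}, so each is used; only G can be 6, hence G = 6.
The 6 still-open variables together cover exactly {1, 2, 3, 5, 7, 8} — 6 values for 6 variables — and 3 appears only in E's list, so E = 3.
The 2 variables D and I are confined to {1, 2}, which locks those values in; drop them from F, J, K.
So K = 5.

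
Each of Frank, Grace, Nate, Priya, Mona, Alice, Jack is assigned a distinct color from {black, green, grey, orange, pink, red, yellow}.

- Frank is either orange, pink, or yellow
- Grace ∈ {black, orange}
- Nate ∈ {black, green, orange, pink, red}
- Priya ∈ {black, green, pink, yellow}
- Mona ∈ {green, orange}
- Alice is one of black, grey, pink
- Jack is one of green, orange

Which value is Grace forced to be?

black

Among the 7 variables, grey fits only Alice (and all 7 values in {black, green, grey, orange, pink, red, yellow} must be used), so Alice = grey.
The 6 still-open variables together cover exactly {black, green, orange, pink, red, yellow} — 6 values for 6 variables — and red appears only in Nate's list, so Nate = red.
Mona and Jack share exactly the 2 values {green, orange}; by pigeonhole those values go to them, so strike green, orange from Frank, Grace, Priya.
So Grace = black.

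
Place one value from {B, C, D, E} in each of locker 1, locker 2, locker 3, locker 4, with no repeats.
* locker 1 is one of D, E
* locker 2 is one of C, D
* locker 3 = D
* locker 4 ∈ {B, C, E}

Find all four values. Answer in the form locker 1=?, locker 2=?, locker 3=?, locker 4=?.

locker 1=E, locker 2=C, locker 3=D, locker 4=B

locker 3 must be D (only option left). Eliminate D elsewhere: locker 1, locker 2.
That leaves locker 1 = E. So locker 4 can't be E.
locker 2's domain is down to {C}, so locker 2 = C. So locker 4 can't be C.
locker 4 must be B (only option left).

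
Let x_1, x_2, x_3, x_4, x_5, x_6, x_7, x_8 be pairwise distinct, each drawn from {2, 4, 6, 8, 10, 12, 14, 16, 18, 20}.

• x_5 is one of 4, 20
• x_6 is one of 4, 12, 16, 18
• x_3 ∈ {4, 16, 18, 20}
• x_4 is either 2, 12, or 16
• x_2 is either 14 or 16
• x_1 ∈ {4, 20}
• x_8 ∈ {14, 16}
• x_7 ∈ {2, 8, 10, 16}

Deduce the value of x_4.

The 2 variables x_1 and x_5 are confined to {4, 20}, which locks those values in; drop them from x_3, x_6.
x_2 and x_8 between them cover only {14, 16} — a naked pair. Remove those values from x_3, x_4, x_6, x_7.
x_3 must be 18 (only option left). Strike 18 from x_6.
x_6 must be 12 (only option left). Strike 12 from x_4.
So x_4 = 2.

2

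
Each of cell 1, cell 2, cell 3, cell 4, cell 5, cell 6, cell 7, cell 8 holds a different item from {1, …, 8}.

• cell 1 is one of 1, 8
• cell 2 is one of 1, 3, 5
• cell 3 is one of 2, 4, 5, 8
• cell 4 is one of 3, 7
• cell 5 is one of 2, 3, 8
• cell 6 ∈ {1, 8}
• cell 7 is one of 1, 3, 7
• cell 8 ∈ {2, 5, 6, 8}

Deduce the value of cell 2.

Among the 8 variables, 4 fits only cell 3 (and all 8 values in {1, 2, 3, 4, 5, 6, 7, 8} must be used), so cell 3 = 4.
Among the 7 still-open variables, 6 fits only cell 8 (and all 7 values in {1, 2, 3, 5, 6, 7, 8} must be used), so cell 8 = 6.
Among the 6 still-open variables, 2 fits only cell 5 (and all 6 values in {1, 2, 3, 5, 7, 8} must be used), so cell 5 = 2.
The 5 still-open variables together cover exactly {1, 3, 5, 7, 8} — 5 values for 5 variables — and 5 appears only in cell 2's list, so cell 2 = 5.

5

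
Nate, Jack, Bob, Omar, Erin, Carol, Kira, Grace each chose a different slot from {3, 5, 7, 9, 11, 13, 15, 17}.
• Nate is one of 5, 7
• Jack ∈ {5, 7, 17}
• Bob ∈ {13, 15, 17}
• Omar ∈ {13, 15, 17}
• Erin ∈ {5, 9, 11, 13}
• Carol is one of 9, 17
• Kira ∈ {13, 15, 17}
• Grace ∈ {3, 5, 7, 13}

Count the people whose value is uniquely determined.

The 8 variables together cover exactly {3, 5, 7, 9, 11, 13, 15, 17} — 8 values for 8 variables — and 3 appears only in Grace's list, so Grace = 3.
The 7 still-open variables together cover exactly {5, 7, 9, 11, 13, 15, 17} — 7 values for 7 variables — and 11 appears only in Erin's list, so Erin = 11.
The 6 still-open variables draw from only 6 values {5, 7, 9, 13, 15, 17}, so each is used; only Carol can be 9, hence Carol = 9.
Bob, Omar, Kira between them cover only {13, 15, 17} — a naked triple. Remove those values from Jack.
Determined: Erin=11, Carol=9, Grace=3. The other people each still have more than one consistent value. That makes 3.

3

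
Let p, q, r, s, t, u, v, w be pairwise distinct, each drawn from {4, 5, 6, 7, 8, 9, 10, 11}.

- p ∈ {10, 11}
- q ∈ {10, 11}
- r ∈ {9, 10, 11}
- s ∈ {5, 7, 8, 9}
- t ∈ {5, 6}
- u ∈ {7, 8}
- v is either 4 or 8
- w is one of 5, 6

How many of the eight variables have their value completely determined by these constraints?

Among the 8 variables, 4 fits only v (and all 8 values in {4, 5, 6, 7, 8, 9, 10, 11} must be used), so v = 4.
The 2 variables p and q are confined to {10, 11}, which locks those values in; drop them from r.
That leaves r = 9. So s can't be 9.
The 2 variables t and w are confined to {5, 6}, which locks those values in; drop them from s.
Determined: r=9, v=4. The other variables each still have more than one consistent value. That makes 2.

2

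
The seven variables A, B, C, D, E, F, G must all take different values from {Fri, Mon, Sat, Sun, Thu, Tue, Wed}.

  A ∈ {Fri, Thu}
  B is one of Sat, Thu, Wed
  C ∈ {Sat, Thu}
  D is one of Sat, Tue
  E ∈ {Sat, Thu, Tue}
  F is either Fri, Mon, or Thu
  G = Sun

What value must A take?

Fri

G must be Sun (only option left).
Among the 6 still-open variables, Mon fits only F (and all 6 values in {Fri, Mon, Sat, Thu, Tue, Wed} must be used), so F = Mon.
Among the 5 still-open variables, Fri fits only A (and all 5 values in {Fri, Sat, Thu, Tue, Wed} must be used), so A = Fri.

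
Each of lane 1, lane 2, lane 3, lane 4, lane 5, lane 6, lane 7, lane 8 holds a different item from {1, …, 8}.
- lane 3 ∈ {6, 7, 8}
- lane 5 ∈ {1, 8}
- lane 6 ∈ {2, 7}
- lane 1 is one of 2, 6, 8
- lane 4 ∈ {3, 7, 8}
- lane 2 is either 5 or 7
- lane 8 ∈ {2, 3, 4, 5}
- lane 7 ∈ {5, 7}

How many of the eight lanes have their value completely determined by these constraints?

The 8 variables draw from only 8 values {1, 2, 3, 4, 5, 6, 7, 8}, so each is used; only lane 5 can be 1, hence lane 5 = 1.
Among the 7 still-open variables, 4 fits only lane 8 (and all 7 values in {2, 3, 4, 5, 6, 7, 8} must be used), so lane 8 = 4.
Among the 6 still-open variables, 3 fits only lane 4 (and all 6 values in {2, 3, 5, 6, 7, 8} must be used), so lane 4 = 3.
The 2 variables lane 2 and lane 7 are confined to {5, 7}, which locks those values in; drop them from lane 3, lane 6.
lane 6's domain is down to {2}, so lane 6 = 2. Eliminate 2 elsewhere: lane 1.
Determined: lane 4=3, lane 5=1, lane 6=2, lane 8=4. The other lanes each still have more than one consistent value. That makes 4.

4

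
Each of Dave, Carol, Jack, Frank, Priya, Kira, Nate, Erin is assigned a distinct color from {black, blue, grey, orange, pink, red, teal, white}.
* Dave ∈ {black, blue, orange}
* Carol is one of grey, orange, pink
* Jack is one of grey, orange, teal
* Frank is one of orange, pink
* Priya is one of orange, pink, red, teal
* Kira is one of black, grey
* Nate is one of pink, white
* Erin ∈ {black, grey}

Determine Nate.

white

The 8 variables draw from only 8 values {black, blue, grey, orange, pink, red, teal, white}, so each is used; only Dave can be blue, hence Dave = blue.
The 7 still-open variables together cover exactly {black, grey, orange, pink, red, teal, white} — 7 values for 7 variables — and red appears only in Priya's list, so Priya = red.
Among the 6 still-open variables, teal fits only Jack (and all 6 values in {black, grey, orange, pink, teal, white} must be used), so Jack = teal.
The 5 still-open variables together cover exactly {black, grey, orange, pink, white} — 5 values for 5 variables — and white appears only in Nate's list, so Nate = white.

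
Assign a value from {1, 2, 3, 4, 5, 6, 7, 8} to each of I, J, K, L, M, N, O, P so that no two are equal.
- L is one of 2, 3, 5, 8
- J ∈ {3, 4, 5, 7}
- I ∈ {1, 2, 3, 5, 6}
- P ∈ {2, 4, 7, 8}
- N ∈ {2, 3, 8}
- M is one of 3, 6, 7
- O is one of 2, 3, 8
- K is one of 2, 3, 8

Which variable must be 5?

Among the 8 variables, 1 fits only I (and all 8 values in {1, 2, 3, 4, 5, 6, 7, 8} must be used), so I = 1.
The 7 still-open variables draw from only 7 values {2, 3, 4, 5, 6, 7, 8}, so each is used; only M can be 6, hence M = 6.
K, N, O share exactly the 3 values {2, 3, 8}; by pigeonhole those values go to them, so strike 2, 3, 8 from J, L, P.
So 5 goes to L.

L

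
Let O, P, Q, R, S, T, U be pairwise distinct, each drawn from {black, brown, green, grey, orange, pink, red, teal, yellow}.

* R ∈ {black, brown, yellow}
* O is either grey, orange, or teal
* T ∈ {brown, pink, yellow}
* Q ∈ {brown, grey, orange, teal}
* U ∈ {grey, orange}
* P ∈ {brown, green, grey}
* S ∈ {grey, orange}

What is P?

S and U share exactly the 2 values {grey, orange}; by pigeonhole those values go to them, so strike grey, orange from O, P, Q.
O has just one choice, so O = teal. Remove teal from Q.
Q's domain is down to {brown}, so Q = brown. Eliminate brown elsewhere: P, R, T.
So P = green.

green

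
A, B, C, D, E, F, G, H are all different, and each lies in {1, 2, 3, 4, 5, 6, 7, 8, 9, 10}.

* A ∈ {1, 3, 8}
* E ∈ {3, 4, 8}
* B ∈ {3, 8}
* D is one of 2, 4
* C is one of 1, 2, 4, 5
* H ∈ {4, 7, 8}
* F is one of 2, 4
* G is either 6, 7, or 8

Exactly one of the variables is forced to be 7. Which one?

The 8 variables together cover exactly {1, 2, 3, 4, 5, 6, 7, 8} — 8 values for 8 variables — and 5 appears only in C's list, so C = 5.
Among the 7 still-open variables, 1 fits only A (and all 7 values in {1, 2, 3, 4, 6, 7, 8} must be used), so A = 1.
The 6 still-open variables draw from only 6 values {2, 3, 4, 6, 7, 8}, so each is used; only G can be 6, hence G = 6.
The 5 still-open variables draw from only 5 values {2, 3, 4, 7, 8}, so each is used; only H can be 7, hence H = 7.

H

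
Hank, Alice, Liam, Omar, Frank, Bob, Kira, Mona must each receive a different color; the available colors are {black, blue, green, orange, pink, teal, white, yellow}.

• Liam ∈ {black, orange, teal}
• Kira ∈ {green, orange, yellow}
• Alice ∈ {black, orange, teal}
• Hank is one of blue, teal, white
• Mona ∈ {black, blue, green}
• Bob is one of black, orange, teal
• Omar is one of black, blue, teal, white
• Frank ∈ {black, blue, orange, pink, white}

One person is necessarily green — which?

Mona

The 8 variables draw from only 8 values {black, blue, green, orange, pink, teal, white, yellow}, so each is used; only Frank can be pink, hence Frank = pink.
The 7 still-open variables draw from only 7 values {black, blue, green, orange, teal, white, yellow}, so each is used; only Kira can be yellow, hence Kira = yellow.
The 6 still-open variables draw from only 6 values {black, blue, green, orange, teal, white}, so each is used; only Mona can be green, hence Mona = green.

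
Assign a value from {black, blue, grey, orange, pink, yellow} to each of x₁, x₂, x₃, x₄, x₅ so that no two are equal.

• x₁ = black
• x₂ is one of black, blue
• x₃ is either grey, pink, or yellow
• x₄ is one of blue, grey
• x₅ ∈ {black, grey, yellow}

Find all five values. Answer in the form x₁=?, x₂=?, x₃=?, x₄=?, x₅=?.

x₁'s domain is down to {black}, so x₁ = black. Eliminate black elsewhere: x₂, x₅.
x₂ has just one choice, so x₂ = blue. So x₄ can't be blue.
x₄ must be grey (only option left). Remove grey from x₃, x₅.
x₅ must be yellow (only option left). Strike yellow from x₃.
x₃ has just one choice, so x₃ = pink.

x₁=black, x₂=blue, x₃=pink, x₄=grey, x₅=yellow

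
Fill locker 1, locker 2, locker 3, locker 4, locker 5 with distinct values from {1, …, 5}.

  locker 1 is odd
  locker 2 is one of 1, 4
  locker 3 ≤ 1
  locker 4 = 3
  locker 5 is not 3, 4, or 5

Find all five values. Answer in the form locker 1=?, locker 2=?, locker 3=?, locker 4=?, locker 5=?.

locker 1=5, locker 2=4, locker 3=1, locker 4=3, locker 5=2

locker 3's domain is down to {1}, so locker 3 = 1. Strike 1 from locker 1, locker 2, locker 5.
That leaves locker 4 = 3. So locker 1 can't be 3.
locker 5's domain is down to {2}, so locker 5 = 2.
That leaves locker 1 = 5.
That leaves locker 2 = 4.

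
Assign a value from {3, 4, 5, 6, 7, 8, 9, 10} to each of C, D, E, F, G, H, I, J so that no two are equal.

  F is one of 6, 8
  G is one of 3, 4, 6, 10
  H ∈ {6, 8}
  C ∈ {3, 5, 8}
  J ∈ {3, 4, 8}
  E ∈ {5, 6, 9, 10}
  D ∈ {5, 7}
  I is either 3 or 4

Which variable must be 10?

G

Among the 8 variables, 7 fits only D (and all 8 values in {3, 4, 5, 6, 7, 8, 9, 10} must be used), so D = 7.
Among the 7 still-open variables, 9 fits only E (and all 7 values in {3, 4, 5, 6, 8, 9, 10} must be used), so E = 9.
The 6 still-open variables draw from only 6 values {3, 4, 5, 6, 8, 10}, so each is used; only C can be 5, hence C = 5.
The 5 still-open variables draw from only 5 values {3, 4, 6, 8, 10}, so each is used; only G can be 10, hence G = 10.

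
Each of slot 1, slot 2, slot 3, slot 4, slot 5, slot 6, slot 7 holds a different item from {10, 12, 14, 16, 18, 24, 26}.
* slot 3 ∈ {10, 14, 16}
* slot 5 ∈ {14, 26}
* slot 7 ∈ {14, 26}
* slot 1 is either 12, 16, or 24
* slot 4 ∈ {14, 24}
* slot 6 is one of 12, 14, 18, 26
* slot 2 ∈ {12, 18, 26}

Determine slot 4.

The 7 variables together cover exactly {10, 12, 14, 16, 18, 24, 26} — 7 values for 7 variables — and 10 appears only in slot 3's list, so slot 3 = 10.
The 6 still-open variables together cover exactly {12, 14, 16, 18, 24, 26} — 6 values for 6 variables — and 16 appears only in slot 1's list, so slot 1 = 16.
Among the 5 still-open variables, 24 fits only slot 4 (and all 5 values in {12, 14, 18, 24, 26} must be used), so slot 4 = 24.

24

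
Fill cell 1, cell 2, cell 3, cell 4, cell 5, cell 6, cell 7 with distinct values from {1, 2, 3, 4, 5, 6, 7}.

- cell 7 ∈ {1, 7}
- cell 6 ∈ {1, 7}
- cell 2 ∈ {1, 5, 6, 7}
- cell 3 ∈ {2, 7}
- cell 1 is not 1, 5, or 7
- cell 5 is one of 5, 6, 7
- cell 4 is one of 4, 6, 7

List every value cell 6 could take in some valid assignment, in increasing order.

1, 7

The 7 variables draw from only 7 values {1, 2, 3, 4, 5, 6, 7}, so each is used; only cell 1 can be 3, hence cell 1 = 3.
The 6 still-open variables draw from only 6 values {1, 2, 4, 5, 6, 7}, so each is used; only cell 3 can be 2, hence cell 3 = 2.
The 5 still-open variables draw from only 5 values {1, 4, 5, 6, 7}, so each is used; only cell 4 can be 4, hence cell 4 = 4.
cell 6 and cell 7 share exactly the 2 values {1, 7}; by pigeonhole those values go to them, so strike 1, 7 from cell 2, cell 5.
No further eliminations apply; cell 6 can still be any of 1, 7.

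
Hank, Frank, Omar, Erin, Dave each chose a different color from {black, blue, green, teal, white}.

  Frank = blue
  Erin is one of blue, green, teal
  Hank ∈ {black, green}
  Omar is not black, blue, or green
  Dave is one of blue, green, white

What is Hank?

black

Frank's domain is down to {blue}, so Frank = blue. Remove blue from Erin, Dave.
The 4 still-open variables together cover exactly {black, green, teal, white} — 4 values for 4 variables — and black appears only in Hank's list, so Hank = black.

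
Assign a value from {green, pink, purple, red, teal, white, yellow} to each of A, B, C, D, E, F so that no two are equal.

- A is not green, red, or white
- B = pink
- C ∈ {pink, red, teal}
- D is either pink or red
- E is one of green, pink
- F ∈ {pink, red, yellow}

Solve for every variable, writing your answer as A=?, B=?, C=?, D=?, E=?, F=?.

A=purple, B=pink, C=teal, D=red, E=green, F=yellow

B must be pink (only option left). Strike pink from A, C, D, E, F.
D has just one choice, so D = red. Remove red from C, F.
E must be green (only option left).
That leaves F = yellow. Eliminate yellow elsewhere: A.
C must be teal (only option left). Remove teal from A.
A must be purple (only option left).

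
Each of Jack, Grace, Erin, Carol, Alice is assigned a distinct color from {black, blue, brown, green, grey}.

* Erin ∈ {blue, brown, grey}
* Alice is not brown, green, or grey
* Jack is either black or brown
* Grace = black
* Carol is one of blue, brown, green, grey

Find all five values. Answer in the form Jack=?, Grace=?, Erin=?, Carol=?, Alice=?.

Jack=brown, Grace=black, Erin=grey, Carol=green, Alice=blue

Grace has just one choice, so Grace = black. So Jack, Alice can't be black.
Alice has just one choice, so Alice = blue. Strike blue from Erin, Carol.
That leaves Jack = brown. Strike brown from Erin, Carol.
That leaves Erin = grey. Eliminate grey elsewhere: Carol.
Carol has just one choice, so Carol = green.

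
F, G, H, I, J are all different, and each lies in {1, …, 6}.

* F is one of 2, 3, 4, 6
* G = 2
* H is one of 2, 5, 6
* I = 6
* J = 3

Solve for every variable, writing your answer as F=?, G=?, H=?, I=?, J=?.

G must be 2 (only option left). So F, H can't be 2.
I has just one choice, so I = 6. Remove 6 from F, H.
J's domain is down to {3}, so J = 3. So F can't be 3.
F's domain is down to {4}, so F = 4.
H must be 5 (only option left).

F=4, G=2, H=5, I=6, J=3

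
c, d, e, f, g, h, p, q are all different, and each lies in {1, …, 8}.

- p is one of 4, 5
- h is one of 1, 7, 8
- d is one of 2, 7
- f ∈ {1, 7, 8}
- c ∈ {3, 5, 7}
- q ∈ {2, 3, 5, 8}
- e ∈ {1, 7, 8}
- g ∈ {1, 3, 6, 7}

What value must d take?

Among the 8 variables, 4 fits only p (and all 8 values in {1, 2, 3, 4, 5, 6, 7, 8} must be used), so p = 4.
The 7 still-open variables together cover exactly {1, 2, 3, 5, 6, 7, 8} — 7 values for 7 variables — and 6 appears only in g's list, so g = 6.
The 3 variables e, f, h are confined to {1, 7, 8}, which locks those values in; drop them from c, d, q.
So d = 2.

2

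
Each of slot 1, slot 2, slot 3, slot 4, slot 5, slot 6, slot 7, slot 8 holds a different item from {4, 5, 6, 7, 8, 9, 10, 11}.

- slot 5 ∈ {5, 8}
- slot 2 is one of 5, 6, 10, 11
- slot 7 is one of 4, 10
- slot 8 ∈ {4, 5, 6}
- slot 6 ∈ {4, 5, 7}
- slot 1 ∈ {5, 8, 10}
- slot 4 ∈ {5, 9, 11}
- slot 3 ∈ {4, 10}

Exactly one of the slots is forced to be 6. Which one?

slot 8

The 8 variables draw from only 8 values {4, 5, 6, 7, 8, 9, 10, 11}, so each is used; only slot 6 can be 7, hence slot 6 = 7.
The 7 still-open variables together cover exactly {4, 5, 6, 8, 9, 10, 11} — 7 values for 7 variables — and 9 appears only in slot 4's list, so slot 4 = 9.
The 6 still-open variables draw from only 6 values {4, 5, 6, 8, 10, 11}, so each is used; only slot 2 can be 11, hence slot 2 = 11.
Among the 5 still-open variables, 6 fits only slot 8 (and all 5 values in {4, 5, 6, 8, 10} must be used), so slot 8 = 6.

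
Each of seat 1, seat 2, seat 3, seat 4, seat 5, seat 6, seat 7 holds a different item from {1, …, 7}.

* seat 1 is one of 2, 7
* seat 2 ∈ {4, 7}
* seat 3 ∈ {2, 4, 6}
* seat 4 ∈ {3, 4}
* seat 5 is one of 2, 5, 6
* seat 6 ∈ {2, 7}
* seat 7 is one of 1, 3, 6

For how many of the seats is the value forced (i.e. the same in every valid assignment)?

5

The 7 variables together cover exactly {1, 2, 3, 4, 5, 6, 7} — 7 values for 7 variables — and 1 appears only in seat 7's list, so seat 7 = 1.
The 6 still-open variables together cover exactly {2, 3, 4, 5, 6, 7} — 6 values for 6 variables — and 3 appears only in seat 4's list, so seat 4 = 3.
The 5 still-open variables together cover exactly {2, 4, 5, 6, 7} — 5 values for 5 variables — and 5 appears only in seat 5's list, so seat 5 = 5.
Among the 4 still-open variables, 6 fits only seat 3 (and all 4 values in {2, 4, 6, 7} must be used), so seat 3 = 6.
The 3 still-open variables together cover exactly {2, 4, 7} — 3 values for 3 variables — and 4 appears only in seat 2's list, so seat 2 = 4.
Determined: seat 2=4, seat 3=6, seat 4=3, seat 5=5, seat 7=1. The other seats each still have more than one consistent value. That makes 5.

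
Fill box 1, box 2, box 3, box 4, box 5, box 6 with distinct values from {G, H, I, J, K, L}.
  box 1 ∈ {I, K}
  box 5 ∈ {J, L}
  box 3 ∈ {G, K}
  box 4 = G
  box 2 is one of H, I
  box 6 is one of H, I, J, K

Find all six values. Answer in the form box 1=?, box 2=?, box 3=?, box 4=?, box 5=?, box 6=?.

box 4 has just one choice, so box 4 = G. Strike G from box 3.
That leaves box 3 = K. Eliminate K elsewhere: box 1, box 6.
box 1 must be I (only option left). Eliminate I elsewhere: box 2, box 6.
That leaves box 2 = H. Eliminate H elsewhere: box 6.
box 6 must be J (only option left). Eliminate J elsewhere: box 5.
box 5's domain is down to {L}, so box 5 = L.

box 1=I, box 2=H, box 3=K, box 4=G, box 5=L, box 6=J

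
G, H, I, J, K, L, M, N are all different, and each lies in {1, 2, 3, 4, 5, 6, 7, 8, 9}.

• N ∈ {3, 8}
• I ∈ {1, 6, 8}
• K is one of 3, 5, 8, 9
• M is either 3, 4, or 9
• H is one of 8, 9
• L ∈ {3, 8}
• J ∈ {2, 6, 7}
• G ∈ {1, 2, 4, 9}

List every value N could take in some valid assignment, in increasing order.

3, 8

L and N between them cover only {3, 8} — a naked pair. Remove those values from H, I, K, M.
H has just one choice, so H = 9. Remove 9 from G, K, M.
K must be 5 (only option left).
M must be 4 (only option left). So G can't be 4.
No further eliminations apply; N can still be any of 3, 8.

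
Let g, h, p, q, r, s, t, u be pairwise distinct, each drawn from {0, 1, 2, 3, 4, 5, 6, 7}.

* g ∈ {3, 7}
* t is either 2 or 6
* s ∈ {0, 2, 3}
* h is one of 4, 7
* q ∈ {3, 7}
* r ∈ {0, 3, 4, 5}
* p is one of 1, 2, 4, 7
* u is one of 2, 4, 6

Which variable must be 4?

h

The 8 variables together cover exactly {0, 1, 2, 3, 4, 5, 6, 7} — 8 values for 8 variables — and 1 appears only in p's list, so p = 1.
The 7 still-open variables together cover exactly {0, 2, 3, 4, 5, 6, 7} — 7 values for 7 variables — and 5 appears only in r's list, so r = 5.
The 6 still-open variables draw from only 6 values {0, 2, 3, 4, 6, 7}, so each is used; only s can be 0, hence s = 0.
g and q share exactly the 2 values {3, 7}; by pigeonhole those values go to them, so strike 3, 7 from h.
So 4 goes to h.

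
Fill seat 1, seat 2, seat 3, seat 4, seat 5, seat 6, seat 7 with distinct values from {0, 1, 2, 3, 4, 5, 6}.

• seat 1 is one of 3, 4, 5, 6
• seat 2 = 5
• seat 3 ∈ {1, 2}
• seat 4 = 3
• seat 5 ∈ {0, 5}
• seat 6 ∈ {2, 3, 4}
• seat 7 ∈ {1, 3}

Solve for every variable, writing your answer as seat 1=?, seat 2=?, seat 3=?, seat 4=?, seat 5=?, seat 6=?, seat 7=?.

seat 2's domain is down to {5}, so seat 2 = 5. Eliminate 5 elsewhere: seat 1, seat 5.
seat 4 must be 3 (only option left). Remove 3 from seat 1, seat 6, seat 7.
seat 5 has just one choice, so seat 5 = 0.
seat 7 must be 1 (only option left). Remove 1 from seat 3.
That leaves seat 3 = 2. So seat 6 can't be 2.
That leaves seat 6 = 4. So seat 1 can't be 4.
seat 1 has just one choice, so seat 1 = 6.

seat 1=6, seat 2=5, seat 3=2, seat 4=3, seat 5=0, seat 6=4, seat 7=1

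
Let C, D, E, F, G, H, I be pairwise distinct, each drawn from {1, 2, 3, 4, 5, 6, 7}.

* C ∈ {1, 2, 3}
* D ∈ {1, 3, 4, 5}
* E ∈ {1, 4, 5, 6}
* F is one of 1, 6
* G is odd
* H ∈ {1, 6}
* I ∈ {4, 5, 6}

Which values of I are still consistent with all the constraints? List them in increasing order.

4, 5

The 7 variables together cover exactly {1, 2, 3, 4, 5, 6, 7} — 7 values for 7 variables — and 2 appears only in C's list, so C = 2.
Among the 6 still-open variables, 7 fits only G (and all 6 values in {1, 3, 4, 5, 6, 7} must be used), so G = 7.
The 5 still-open variables draw from only 5 values {1, 3, 4, 5, 6}, so each is used; only D can be 3, hence D = 3.
F and H share exactly the 2 values {1, 6}; by pigeonhole those values go to them, so strike 1, 6 from E, I.
No further eliminations apply; I can still be any of 4, 5.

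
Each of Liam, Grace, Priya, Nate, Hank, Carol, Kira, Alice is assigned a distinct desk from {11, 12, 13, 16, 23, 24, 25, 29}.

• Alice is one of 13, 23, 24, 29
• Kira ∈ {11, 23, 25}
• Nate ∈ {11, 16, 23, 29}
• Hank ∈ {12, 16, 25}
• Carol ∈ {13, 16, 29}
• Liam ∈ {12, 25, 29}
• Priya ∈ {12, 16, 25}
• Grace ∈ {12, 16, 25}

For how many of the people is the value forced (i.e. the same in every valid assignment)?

3

Among the 8 variables, 24 fits only Alice (and all 8 values in {11, 12, 13, 16, 23, 24, 25, 29} must be used), so Alice = 24.
The 7 still-open variables together cover exactly {11, 12, 13, 16, 23, 25, 29} — 7 values for 7 variables — and 13 appears only in Carol's list, so Carol = 13.
Grace, Priya, Hank share exactly the 3 values {12, 16, 25}; by pigeonhole those values go to them, so strike 12, 16, 25 from Liam, Nate, Kira.
Liam has just one choice, so Liam = 29. So Nate can't be 29.
Determined: Liam=29, Carol=13, Alice=24. The other people each still have more than one consistent value. That makes 3.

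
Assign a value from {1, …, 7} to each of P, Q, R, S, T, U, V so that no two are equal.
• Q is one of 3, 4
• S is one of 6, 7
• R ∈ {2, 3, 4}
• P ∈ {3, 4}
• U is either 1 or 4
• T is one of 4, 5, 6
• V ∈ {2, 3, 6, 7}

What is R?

2

Among the 7 variables, 1 fits only U (and all 7 values in {1, 2, 3, 4, 5, 6, 7} must be used), so U = 1.
The 6 still-open variables draw from only 6 values {2, 3, 4, 5, 6, 7}, so each is used; only T can be 5, hence T = 5.
P and Q share exactly the 2 values {3, 4}; by pigeonhole those values go to them, so strike 3, 4 from R, V.
So R = 2.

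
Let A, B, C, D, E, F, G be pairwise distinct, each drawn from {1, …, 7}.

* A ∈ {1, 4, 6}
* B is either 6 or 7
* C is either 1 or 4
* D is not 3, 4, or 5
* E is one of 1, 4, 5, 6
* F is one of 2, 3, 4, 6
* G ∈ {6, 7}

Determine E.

5

The 7 variables together cover exactly {1, 2, 3, 4, 5, 6, 7} — 7 values for 7 variables — and 3 appears only in F's list, so F = 3.
Among the 6 still-open variables, 2 fits only D (and all 6 values in {1, 2, 4, 5, 6, 7} must be used), so D = 2.
Among the 5 still-open variables, 5 fits only E (and all 5 values in {1, 4, 5, 6, 7} must be used), so E = 5.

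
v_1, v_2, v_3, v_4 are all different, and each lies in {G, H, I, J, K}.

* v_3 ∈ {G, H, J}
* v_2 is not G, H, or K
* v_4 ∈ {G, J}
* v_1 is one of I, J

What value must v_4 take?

The 4 variables draw from only 4 values {G, H, I, J}, so each is used; only v_3 can be H, hence v_3 = H.
The 3 still-open variables together cover exactly {G, I, J} — 3 values for 3 variables — and G appears only in v_4's list, so v_4 = G.

G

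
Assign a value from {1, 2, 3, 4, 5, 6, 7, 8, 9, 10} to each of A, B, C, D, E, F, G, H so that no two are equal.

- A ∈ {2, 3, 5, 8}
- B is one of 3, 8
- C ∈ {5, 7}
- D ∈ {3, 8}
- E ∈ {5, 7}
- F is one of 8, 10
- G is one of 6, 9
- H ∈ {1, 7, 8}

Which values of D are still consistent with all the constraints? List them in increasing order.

3, 8

B and D between them cover only {3, 8} — a naked pair. Remove those values from A, F, H.
F must be 10 (only option left).
C and E share exactly the 2 values {5, 7}; by pigeonhole those values go to them, so strike 5, 7 from A, H.
A has just one choice, so A = 2.
That leaves H = 1.
No further eliminations apply; D can still be any of 3, 8.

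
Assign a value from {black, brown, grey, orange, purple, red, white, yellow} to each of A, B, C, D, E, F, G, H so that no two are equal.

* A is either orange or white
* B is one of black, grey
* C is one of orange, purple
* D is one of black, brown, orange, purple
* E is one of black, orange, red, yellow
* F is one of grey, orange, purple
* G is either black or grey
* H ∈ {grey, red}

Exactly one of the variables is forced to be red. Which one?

H

The 8 variables together cover exactly {black, brown, grey, orange, purple, red, white, yellow} — 8 values for 8 variables — and brown appears only in D's list, so D = brown.
The 7 still-open variables draw from only 7 values {black, grey, orange, purple, red, white, yellow}, so each is used; only A can be white, hence A = white.
The 6 still-open variables draw from only 6 values {black, grey, orange, purple, red, yellow}, so each is used; only E can be yellow, hence E = yellow.
The 5 still-open variables draw from only 5 values {black, grey, orange, purple, red}, so each is used; only H can be red, hence H = red.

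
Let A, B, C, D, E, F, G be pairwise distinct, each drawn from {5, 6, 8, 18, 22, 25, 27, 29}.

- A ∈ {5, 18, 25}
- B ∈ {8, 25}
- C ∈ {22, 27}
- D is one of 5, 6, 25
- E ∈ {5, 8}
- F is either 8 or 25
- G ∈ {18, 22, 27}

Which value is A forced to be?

18

The 7 variables together cover exactly {5, 6, 8, 18, 22, 25, 27} — 7 values for 7 variables — and 6 appears only in D's list, so D = 6.
B and F share exactly the 2 values {8, 25}; by pigeonhole those values go to them, so strike 8, 25 from A, E.
E has just one choice, so E = 5. Strike 5 from A.
So A = 18.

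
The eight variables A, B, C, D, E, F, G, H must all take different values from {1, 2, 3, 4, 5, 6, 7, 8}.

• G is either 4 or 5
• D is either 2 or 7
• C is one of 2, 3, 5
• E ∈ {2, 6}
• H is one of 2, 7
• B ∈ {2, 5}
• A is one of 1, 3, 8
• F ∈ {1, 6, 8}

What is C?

The 8 variables draw from only 8 values {1, 2, 3, 4, 5, 6, 7, 8}, so each is used; only G can be 4, hence G = 4.
D and H share exactly the 2 values {2, 7}; by pigeonhole those values go to them, so strike 2, 7 from B, C, E.
B must be 5 (only option left). So C can't be 5.
So C = 3.

3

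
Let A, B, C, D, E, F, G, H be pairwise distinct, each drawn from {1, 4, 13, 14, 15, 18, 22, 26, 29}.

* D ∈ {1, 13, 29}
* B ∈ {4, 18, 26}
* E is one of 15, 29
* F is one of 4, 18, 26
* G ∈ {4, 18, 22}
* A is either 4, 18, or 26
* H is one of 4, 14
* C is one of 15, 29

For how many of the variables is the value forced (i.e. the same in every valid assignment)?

2

C and E share exactly the 2 values {15, 29}; by pigeonhole those values go to them, so strike 15, 29 from D.
A, B, F between them cover only {4, 18, 26} — a naked triple. Remove those values from G, H.
G's domain is down to {22}, so G = 22.
H must be 14 (only option left).
Determined: G=22, H=14. The other variables each still have more than one consistent value. That makes 2.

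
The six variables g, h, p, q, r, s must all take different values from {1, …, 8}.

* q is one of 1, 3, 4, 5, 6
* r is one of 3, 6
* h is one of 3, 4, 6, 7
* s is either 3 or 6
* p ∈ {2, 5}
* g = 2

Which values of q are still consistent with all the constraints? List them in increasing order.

1, 4

g's domain is down to {2}, so g = 2. Strike 2 from p.
p must be 5 (only option left). So q can't be 5.
The 2 variables r and s are confined to {3, 6}, which locks those values in; drop them from h, q.
No further eliminations apply; q can still be any of 1, 4.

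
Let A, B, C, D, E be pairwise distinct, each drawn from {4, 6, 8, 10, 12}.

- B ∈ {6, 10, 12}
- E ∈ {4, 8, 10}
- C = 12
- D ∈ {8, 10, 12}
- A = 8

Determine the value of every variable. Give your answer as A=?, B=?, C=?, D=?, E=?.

A=8, B=6, C=12, D=10, E=4

A has just one choice, so A = 8. Eliminate 8 elsewhere: D, E.
That leaves C = 12. Eliminate 12 elsewhere: B, D.
D must be 10 (only option left). Strike 10 from B, E.
E must be 4 (only option left).
B has just one choice, so B = 6.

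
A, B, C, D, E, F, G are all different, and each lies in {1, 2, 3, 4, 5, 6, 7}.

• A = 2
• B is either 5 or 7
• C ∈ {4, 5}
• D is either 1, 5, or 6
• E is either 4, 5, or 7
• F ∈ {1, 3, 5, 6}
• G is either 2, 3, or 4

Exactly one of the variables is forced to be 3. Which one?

A must be 2 (only option left). Strike 2 from G.
B, C, E share exactly the 3 values {4, 5, 7}; by pigeonhole those values go to them, so strike 4, 5, 7 from D, F, G.

G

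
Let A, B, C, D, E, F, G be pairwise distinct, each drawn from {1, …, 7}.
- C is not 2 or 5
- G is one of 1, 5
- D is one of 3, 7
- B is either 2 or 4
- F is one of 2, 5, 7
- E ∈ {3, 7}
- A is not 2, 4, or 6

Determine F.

The 7 variables together cover exactly {1, 2, 3, 4, 5, 6, 7} — 7 values for 7 variables — and 6 appears only in C's list, so C = 6.
The 6 still-open variables together cover exactly {1, 2, 3, 4, 5, 7} — 6 values for 6 variables — and 4 appears only in B's list, so B = 4.
The 5 still-open variables together cover exactly {1, 2, 3, 5, 7} — 5 values for 5 variables — and 2 appears only in F's list, so F = 2.

2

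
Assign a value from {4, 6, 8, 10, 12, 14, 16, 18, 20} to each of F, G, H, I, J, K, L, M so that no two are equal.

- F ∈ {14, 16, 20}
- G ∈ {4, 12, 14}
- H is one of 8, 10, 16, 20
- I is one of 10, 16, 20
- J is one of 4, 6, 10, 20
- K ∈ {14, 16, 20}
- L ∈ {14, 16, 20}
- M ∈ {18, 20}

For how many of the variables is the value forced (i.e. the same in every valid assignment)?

F, K, L between them cover only {14, 16, 20} — a naked triple. Remove those values from G, H, I, J, M.
I has just one choice, so I = 10. Strike 10 from H, J.
That leaves M = 18.
H has just one choice, so H = 8.
Determined: H=8, I=10, M=18. The other variables each still have more than one consistent value. That makes 3.

3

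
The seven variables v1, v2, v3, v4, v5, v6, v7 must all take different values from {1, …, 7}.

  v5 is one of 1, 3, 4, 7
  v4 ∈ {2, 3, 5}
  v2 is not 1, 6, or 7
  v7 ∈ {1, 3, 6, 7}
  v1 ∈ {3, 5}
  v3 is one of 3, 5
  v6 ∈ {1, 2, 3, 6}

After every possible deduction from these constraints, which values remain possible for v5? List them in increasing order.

v1 and v3 share exactly the 2 values {3, 5}; by pigeonhole those values go to them, so strike 3, 5 from v2, v4, v5, v6, v7.
That leaves v4 = 2. So v2, v6 can't be 2.
v2's domain is down to {4}, so v2 = 4. Remove 4 from v5.
No further eliminations apply; v5 can still be any of 1, 7.

1, 7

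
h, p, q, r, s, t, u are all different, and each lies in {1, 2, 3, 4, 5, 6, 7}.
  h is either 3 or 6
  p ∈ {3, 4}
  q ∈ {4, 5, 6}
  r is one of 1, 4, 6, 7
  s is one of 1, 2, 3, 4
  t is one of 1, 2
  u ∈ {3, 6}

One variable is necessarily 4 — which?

p

The 7 variables together cover exactly {1, 2, 3, 4, 5, 6, 7} — 7 values for 7 variables — and 5 appears only in q's list, so q = 5.
Among the 6 still-open variables, 7 fits only r (and all 6 values in {1, 2, 3, 4, 6, 7} must be used), so r = 7.
h and u between them cover only {3, 6} — a naked pair. Remove those values from p, s.
So 4 goes to p.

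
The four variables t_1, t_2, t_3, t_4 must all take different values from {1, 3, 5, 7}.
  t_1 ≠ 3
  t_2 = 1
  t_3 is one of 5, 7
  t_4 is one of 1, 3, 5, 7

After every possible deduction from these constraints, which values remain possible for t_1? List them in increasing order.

5, 7

t_2 has just one choice, so t_2 = 1. So t_1, t_4 can't be 1.
Among the 3 still-open variables, 3 fits only t_4 (and all 3 values in {3, 5, 7} must be used), so t_4 = 3.
No further eliminations apply; t_1 can still be any of 5, 7.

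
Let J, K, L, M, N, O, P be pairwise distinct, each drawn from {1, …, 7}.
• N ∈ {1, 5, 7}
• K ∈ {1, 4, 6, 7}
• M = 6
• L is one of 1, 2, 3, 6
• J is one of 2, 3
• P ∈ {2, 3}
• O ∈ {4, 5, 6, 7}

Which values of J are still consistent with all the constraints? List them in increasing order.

M must be 6 (only option left). Strike 6 from K, L, O.
J and P between them cover only {2, 3} — a naked pair. Remove those values from L.
L's domain is down to {1}, so L = 1. Eliminate 1 elsewhere: K, N.
No further eliminations apply; J can still be any of 2, 3.

2, 3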